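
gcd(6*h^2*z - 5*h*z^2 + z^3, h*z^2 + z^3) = z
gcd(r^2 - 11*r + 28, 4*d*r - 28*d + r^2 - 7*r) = r - 7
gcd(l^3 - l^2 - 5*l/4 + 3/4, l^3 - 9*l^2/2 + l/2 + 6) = l^2 - l/2 - 3/2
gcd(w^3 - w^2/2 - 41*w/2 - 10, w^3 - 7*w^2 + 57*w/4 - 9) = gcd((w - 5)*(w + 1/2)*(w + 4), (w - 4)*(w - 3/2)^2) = 1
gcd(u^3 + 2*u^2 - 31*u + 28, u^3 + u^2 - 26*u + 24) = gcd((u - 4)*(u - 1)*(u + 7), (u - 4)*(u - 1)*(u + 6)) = u^2 - 5*u + 4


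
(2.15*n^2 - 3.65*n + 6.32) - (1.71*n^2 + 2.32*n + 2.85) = 0.44*n^2 - 5.97*n + 3.47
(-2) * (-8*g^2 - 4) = 16*g^2 + 8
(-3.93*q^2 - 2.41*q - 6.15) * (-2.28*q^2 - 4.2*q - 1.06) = 8.9604*q^4 + 22.0008*q^3 + 28.3098*q^2 + 28.3846*q + 6.519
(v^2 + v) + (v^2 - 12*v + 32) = 2*v^2 - 11*v + 32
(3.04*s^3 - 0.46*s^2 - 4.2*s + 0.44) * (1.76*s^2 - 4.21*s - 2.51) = 5.3504*s^5 - 13.608*s^4 - 13.0858*s^3 + 19.611*s^2 + 8.6896*s - 1.1044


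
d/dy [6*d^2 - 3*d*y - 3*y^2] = -3*d - 6*y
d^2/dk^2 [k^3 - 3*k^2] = 6*k - 6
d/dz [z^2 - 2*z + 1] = 2*z - 2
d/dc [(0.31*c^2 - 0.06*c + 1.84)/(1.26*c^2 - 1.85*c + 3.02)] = (-0.4979*c^2 - 2.7644*c + 3.2228)/(1.5876*c^4 - 4.662*c^3 + 11.0329*c^2 - 11.174*c + 9.1204)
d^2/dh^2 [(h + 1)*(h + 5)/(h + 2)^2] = 2*(2*h - 5)/(h^4 + 8*h^3 + 24*h^2 + 32*h + 16)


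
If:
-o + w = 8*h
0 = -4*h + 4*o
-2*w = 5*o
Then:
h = 0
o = 0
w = 0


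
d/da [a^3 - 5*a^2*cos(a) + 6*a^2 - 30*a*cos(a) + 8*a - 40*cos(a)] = 5*a^2*sin(a) + 3*a^2 + 30*a*sin(a) - 10*a*cos(a) + 12*a + 40*sin(a) - 30*cos(a) + 8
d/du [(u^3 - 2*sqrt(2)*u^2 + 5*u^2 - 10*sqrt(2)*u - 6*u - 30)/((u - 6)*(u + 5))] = (u^2 - 12*u + 6 + 12*sqrt(2))/(u^2 - 12*u + 36)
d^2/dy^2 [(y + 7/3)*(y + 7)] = 2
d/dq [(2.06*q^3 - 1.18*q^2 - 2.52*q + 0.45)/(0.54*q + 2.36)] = (2.2248*q^3 + 13.9476*q^2 - 5.5696*q - 6.1902)/(0.2916*q^2 + 2.5488*q + 5.5696)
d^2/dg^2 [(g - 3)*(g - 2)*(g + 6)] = 6*g + 2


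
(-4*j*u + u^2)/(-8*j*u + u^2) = (4*j - u)/(8*j - u)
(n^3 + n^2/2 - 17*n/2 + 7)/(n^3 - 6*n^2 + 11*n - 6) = (n + 7/2)/(n - 3)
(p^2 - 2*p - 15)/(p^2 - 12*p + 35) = (p + 3)/(p - 7)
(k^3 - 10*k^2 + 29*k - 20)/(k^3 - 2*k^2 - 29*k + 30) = (k^2 - 9*k + 20)/(k^2 - k - 30)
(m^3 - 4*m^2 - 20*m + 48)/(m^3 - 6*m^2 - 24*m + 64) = (m - 6)/(m - 8)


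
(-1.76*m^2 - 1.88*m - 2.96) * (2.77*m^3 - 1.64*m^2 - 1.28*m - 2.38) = -4.8752*m^5 - 2.3212*m^4 - 2.8632*m^3 + 11.4496*m^2 + 8.2632*m + 7.0448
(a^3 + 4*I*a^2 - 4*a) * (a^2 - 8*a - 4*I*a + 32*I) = a^5 - 8*a^4 + 12*a^3 - 96*a^2 + 16*I*a^2 - 128*I*a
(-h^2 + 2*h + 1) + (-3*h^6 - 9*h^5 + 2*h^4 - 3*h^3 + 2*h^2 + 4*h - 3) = -3*h^6 - 9*h^5 + 2*h^4 - 3*h^3 + h^2 + 6*h - 2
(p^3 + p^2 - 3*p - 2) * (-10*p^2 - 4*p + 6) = -10*p^5 - 14*p^4 + 32*p^3 + 38*p^2 - 10*p - 12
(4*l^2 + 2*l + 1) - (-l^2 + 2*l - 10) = 5*l^2 + 11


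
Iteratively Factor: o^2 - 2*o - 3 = (o - 3)*(o + 1)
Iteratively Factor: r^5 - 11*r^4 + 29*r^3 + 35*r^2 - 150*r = (r)*(r^4 - 11*r^3 + 29*r^2 + 35*r - 150) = r*(r - 3)*(r^3 - 8*r^2 + 5*r + 50) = r*(r - 5)*(r - 3)*(r^2 - 3*r - 10) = r*(r - 5)*(r - 3)*(r + 2)*(r - 5)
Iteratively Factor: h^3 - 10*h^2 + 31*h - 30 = (h - 5)*(h^2 - 5*h + 6) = (h - 5)*(h - 2)*(h - 3)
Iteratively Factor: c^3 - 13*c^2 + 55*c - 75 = (c - 5)*(c^2 - 8*c + 15) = (c - 5)*(c - 3)*(c - 5)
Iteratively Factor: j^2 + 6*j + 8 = (j + 2)*(j + 4)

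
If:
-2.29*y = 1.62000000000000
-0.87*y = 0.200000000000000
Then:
No Solution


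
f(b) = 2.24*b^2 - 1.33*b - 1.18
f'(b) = 4.48*b - 1.33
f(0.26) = -1.37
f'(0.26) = -0.17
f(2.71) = 11.67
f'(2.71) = 10.81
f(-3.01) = 23.12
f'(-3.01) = -14.81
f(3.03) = 15.36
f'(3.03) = 12.24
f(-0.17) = -0.89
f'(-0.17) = -2.09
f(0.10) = -1.29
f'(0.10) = -0.88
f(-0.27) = -0.66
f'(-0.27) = -2.54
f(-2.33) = 14.08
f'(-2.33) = -11.77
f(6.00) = 71.48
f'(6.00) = 25.55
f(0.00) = -1.18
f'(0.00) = -1.33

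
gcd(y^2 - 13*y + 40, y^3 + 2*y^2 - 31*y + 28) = 1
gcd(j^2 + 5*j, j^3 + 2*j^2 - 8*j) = j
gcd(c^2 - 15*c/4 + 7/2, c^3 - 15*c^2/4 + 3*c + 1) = c - 2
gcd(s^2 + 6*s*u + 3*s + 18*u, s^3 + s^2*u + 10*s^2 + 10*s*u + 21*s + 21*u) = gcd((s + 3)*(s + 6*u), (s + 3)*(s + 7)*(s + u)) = s + 3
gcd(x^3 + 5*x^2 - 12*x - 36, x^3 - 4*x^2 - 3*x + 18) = x^2 - x - 6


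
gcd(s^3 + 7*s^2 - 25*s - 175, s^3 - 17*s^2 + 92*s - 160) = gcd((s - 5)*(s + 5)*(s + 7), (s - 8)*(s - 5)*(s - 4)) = s - 5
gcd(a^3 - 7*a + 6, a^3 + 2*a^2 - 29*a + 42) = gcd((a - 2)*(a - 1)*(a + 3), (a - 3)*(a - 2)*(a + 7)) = a - 2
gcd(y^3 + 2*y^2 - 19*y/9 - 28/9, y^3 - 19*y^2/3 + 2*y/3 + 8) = y^2 - y/3 - 4/3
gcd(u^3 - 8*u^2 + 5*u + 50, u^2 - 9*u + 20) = u - 5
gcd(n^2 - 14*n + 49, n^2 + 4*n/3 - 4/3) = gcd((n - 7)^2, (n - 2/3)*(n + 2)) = 1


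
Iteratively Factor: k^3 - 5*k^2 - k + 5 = (k - 1)*(k^2 - 4*k - 5) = (k - 1)*(k + 1)*(k - 5)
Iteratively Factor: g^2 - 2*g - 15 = (g - 5)*(g + 3)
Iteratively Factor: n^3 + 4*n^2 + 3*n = (n + 3)*(n^2 + n) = n*(n + 3)*(n + 1)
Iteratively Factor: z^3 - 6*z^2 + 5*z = (z - 1)*(z^2 - 5*z) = z*(z - 1)*(z - 5)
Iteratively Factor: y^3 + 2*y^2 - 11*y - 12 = (y - 3)*(y^2 + 5*y + 4) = (y - 3)*(y + 1)*(y + 4)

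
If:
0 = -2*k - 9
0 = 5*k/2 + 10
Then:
No Solution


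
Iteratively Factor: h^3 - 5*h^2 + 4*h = (h - 4)*(h^2 - h) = h*(h - 4)*(h - 1)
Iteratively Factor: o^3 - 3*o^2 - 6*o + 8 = (o - 4)*(o^2 + o - 2) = (o - 4)*(o - 1)*(o + 2)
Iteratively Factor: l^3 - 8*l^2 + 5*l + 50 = (l + 2)*(l^2 - 10*l + 25) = (l - 5)*(l + 2)*(l - 5)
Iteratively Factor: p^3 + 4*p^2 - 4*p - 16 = (p - 2)*(p^2 + 6*p + 8) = (p - 2)*(p + 4)*(p + 2)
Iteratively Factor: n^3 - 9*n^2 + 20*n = (n)*(n^2 - 9*n + 20) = n*(n - 4)*(n - 5)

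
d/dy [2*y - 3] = 2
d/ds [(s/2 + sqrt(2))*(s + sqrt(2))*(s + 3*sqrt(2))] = 3*s^2/2 + 6*sqrt(2)*s + 11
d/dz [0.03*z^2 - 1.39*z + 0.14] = 0.06*z - 1.39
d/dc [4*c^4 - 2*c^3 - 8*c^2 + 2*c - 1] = 16*c^3 - 6*c^2 - 16*c + 2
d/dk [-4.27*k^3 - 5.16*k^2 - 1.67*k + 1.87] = -12.81*k^2 - 10.32*k - 1.67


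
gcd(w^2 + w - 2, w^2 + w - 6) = 1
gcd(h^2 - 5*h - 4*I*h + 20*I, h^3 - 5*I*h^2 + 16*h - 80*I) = h - 4*I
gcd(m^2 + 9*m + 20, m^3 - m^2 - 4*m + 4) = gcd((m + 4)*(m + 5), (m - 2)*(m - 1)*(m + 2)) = 1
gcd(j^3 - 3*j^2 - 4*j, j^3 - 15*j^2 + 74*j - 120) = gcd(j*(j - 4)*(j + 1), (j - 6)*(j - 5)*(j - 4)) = j - 4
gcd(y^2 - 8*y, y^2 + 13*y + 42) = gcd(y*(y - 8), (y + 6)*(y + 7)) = 1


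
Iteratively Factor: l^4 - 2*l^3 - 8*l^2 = (l)*(l^3 - 2*l^2 - 8*l) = l*(l - 4)*(l^2 + 2*l) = l^2*(l - 4)*(l + 2)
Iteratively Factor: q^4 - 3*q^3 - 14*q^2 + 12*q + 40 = (q - 2)*(q^3 - q^2 - 16*q - 20) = (q - 2)*(q + 2)*(q^2 - 3*q - 10) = (q - 2)*(q + 2)^2*(q - 5)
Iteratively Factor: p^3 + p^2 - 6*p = (p)*(p^2 + p - 6) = p*(p - 2)*(p + 3)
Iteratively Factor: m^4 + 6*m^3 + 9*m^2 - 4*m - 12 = (m + 3)*(m^3 + 3*m^2 - 4) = (m - 1)*(m + 3)*(m^2 + 4*m + 4) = (m - 1)*(m + 2)*(m + 3)*(m + 2)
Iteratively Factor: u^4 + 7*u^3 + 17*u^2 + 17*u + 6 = (u + 1)*(u^3 + 6*u^2 + 11*u + 6) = (u + 1)*(u + 2)*(u^2 + 4*u + 3) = (u + 1)^2*(u + 2)*(u + 3)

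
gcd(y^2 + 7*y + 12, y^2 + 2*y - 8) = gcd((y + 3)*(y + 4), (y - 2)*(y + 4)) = y + 4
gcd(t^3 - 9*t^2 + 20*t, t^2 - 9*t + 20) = t^2 - 9*t + 20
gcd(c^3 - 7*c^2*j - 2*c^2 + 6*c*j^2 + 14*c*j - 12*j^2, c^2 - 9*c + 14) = c - 2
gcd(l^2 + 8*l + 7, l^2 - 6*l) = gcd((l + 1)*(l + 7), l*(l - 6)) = 1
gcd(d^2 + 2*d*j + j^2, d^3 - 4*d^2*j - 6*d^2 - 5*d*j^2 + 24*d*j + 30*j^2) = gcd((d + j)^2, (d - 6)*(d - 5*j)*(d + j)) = d + j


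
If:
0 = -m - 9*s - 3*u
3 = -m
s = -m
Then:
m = -3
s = 3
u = -8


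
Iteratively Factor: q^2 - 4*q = (q)*(q - 4)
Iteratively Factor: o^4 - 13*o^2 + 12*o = (o + 4)*(o^3 - 4*o^2 + 3*o) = (o - 3)*(o + 4)*(o^2 - o) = o*(o - 3)*(o + 4)*(o - 1)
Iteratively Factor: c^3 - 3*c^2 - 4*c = (c - 4)*(c^2 + c) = (c - 4)*(c + 1)*(c)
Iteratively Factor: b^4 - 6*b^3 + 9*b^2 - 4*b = (b - 4)*(b^3 - 2*b^2 + b) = b*(b - 4)*(b^2 - 2*b + 1) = b*(b - 4)*(b - 1)*(b - 1)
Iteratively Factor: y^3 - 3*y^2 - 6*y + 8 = (y + 2)*(y^2 - 5*y + 4) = (y - 1)*(y + 2)*(y - 4)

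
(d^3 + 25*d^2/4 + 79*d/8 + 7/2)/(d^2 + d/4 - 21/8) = (2*d^2 + 9*d + 4)/(2*d - 3)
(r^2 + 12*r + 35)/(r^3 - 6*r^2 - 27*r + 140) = (r + 7)/(r^2 - 11*r + 28)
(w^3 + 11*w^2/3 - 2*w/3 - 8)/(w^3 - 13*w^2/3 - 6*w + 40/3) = (w + 3)/(w - 5)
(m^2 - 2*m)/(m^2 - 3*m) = (m - 2)/(m - 3)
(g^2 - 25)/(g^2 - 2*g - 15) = (g + 5)/(g + 3)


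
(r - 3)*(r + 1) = r^2 - 2*r - 3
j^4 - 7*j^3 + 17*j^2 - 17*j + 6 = (j - 3)*(j - 2)*(j - 1)^2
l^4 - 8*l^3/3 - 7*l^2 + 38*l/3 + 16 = (l - 3)*(l - 8/3)*(l + 1)*(l + 2)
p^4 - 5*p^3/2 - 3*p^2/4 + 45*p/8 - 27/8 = (p - 3/2)^2*(p - 1)*(p + 3/2)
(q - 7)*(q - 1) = q^2 - 8*q + 7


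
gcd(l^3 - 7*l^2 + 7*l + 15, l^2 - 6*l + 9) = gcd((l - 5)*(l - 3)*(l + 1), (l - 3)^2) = l - 3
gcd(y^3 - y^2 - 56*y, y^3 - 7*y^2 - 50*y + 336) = y^2 - y - 56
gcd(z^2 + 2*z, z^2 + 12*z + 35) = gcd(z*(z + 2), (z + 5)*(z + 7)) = 1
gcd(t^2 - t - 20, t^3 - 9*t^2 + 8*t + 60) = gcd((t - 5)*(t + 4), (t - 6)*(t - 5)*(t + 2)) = t - 5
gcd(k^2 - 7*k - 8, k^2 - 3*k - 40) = k - 8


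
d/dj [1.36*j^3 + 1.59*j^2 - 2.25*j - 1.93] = 4.08*j^2 + 3.18*j - 2.25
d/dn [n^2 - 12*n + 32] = 2*n - 12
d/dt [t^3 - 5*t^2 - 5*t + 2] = 3*t^2 - 10*t - 5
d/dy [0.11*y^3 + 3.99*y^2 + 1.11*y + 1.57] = 0.33*y^2 + 7.98*y + 1.11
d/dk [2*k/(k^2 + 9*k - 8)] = 2*(-k^2 - 8)/(k^4 + 18*k^3 + 65*k^2 - 144*k + 64)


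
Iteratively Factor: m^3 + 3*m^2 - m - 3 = (m - 1)*(m^2 + 4*m + 3) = (m - 1)*(m + 3)*(m + 1)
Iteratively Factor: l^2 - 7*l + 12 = (l - 4)*(l - 3)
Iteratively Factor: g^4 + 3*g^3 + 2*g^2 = (g)*(g^3 + 3*g^2 + 2*g) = g*(g + 2)*(g^2 + g) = g^2*(g + 2)*(g + 1)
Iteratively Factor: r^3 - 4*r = (r + 2)*(r^2 - 2*r) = (r - 2)*(r + 2)*(r)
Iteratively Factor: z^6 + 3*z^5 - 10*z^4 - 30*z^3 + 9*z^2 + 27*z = (z + 3)*(z^5 - 10*z^3 + 9*z) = (z - 1)*(z + 3)*(z^4 + z^3 - 9*z^2 - 9*z) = (z - 1)*(z + 1)*(z + 3)*(z^3 - 9*z) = (z - 3)*(z - 1)*(z + 1)*(z + 3)*(z^2 + 3*z) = z*(z - 3)*(z - 1)*(z + 1)*(z + 3)*(z + 3)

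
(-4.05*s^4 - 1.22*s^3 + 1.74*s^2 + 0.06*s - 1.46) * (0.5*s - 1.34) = -2.025*s^5 + 4.817*s^4 + 2.5048*s^3 - 2.3016*s^2 - 0.8104*s + 1.9564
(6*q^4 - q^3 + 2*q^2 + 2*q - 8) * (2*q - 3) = 12*q^5 - 20*q^4 + 7*q^3 - 2*q^2 - 22*q + 24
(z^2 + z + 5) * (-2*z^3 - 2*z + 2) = -2*z^5 - 2*z^4 - 12*z^3 - 8*z + 10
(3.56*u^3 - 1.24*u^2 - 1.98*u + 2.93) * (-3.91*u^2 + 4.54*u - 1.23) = -13.9196*u^5 + 21.0108*u^4 - 2.2666*u^3 - 18.9203*u^2 + 15.7376*u - 3.6039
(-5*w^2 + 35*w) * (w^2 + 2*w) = -5*w^4 + 25*w^3 + 70*w^2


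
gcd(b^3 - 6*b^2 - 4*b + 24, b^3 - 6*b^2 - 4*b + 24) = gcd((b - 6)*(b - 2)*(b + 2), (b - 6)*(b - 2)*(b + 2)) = b^3 - 6*b^2 - 4*b + 24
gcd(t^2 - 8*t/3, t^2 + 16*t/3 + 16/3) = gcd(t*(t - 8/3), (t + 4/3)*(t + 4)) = 1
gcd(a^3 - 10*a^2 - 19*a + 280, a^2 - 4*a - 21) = a - 7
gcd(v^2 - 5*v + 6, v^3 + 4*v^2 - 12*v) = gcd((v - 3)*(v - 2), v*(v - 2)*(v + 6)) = v - 2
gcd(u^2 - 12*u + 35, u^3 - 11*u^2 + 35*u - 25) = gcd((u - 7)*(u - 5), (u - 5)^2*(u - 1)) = u - 5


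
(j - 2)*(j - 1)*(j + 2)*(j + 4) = j^4 + 3*j^3 - 8*j^2 - 12*j + 16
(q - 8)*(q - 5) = q^2 - 13*q + 40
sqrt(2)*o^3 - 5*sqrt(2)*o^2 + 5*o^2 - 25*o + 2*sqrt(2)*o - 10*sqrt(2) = (o - 5)*(o + 2*sqrt(2))*(sqrt(2)*o + 1)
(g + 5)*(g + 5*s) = g^2 + 5*g*s + 5*g + 25*s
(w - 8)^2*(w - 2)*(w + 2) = w^4 - 16*w^3 + 60*w^2 + 64*w - 256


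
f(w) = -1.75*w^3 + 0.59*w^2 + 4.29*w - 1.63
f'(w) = -5.25*w^2 + 1.18*w + 4.29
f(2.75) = -21.77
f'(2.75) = -32.17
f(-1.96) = 5.40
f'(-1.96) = -18.19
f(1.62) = -0.57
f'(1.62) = -7.58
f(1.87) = -2.99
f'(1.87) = -11.86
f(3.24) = -41.06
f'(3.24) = -47.00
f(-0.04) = -1.80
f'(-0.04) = 4.23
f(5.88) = -311.78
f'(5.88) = -170.29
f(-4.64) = 165.99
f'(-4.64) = -114.22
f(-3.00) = 38.06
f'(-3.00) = -46.50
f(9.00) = -1190.98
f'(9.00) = -410.34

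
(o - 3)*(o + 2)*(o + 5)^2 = o^4 + 9*o^3 + 9*o^2 - 85*o - 150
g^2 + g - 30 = (g - 5)*(g + 6)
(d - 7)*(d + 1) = d^2 - 6*d - 7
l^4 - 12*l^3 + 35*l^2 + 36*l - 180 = (l - 6)*(l - 5)*(l - 3)*(l + 2)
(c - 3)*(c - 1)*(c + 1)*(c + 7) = c^4 + 4*c^3 - 22*c^2 - 4*c + 21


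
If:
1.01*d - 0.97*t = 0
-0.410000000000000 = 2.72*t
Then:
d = -0.14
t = -0.15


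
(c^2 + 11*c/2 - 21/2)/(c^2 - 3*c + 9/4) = 2*(c + 7)/(2*c - 3)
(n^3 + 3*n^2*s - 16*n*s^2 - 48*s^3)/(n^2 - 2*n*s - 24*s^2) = (-n^2 + n*s + 12*s^2)/(-n + 6*s)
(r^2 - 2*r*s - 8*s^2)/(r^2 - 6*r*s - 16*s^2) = (r - 4*s)/(r - 8*s)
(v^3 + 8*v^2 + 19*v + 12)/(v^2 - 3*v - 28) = (v^2 + 4*v + 3)/(v - 7)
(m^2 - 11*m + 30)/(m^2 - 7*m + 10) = (m - 6)/(m - 2)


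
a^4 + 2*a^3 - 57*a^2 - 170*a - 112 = (a - 8)*(a + 1)*(a + 2)*(a + 7)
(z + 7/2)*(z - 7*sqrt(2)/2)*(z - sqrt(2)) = z^3 - 9*sqrt(2)*z^2/2 + 7*z^2/2 - 63*sqrt(2)*z/4 + 7*z + 49/2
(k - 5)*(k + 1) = k^2 - 4*k - 5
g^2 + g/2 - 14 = (g - 7/2)*(g + 4)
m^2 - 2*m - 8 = (m - 4)*(m + 2)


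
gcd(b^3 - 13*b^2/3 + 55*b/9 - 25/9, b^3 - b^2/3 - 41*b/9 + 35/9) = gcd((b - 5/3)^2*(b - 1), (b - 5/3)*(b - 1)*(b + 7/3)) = b^2 - 8*b/3 + 5/3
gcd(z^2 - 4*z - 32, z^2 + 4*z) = z + 4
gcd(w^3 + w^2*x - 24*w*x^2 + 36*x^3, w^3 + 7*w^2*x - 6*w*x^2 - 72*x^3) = -w^2 - 3*w*x + 18*x^2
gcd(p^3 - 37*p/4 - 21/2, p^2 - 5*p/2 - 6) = p + 3/2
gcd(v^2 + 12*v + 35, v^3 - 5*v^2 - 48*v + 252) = v + 7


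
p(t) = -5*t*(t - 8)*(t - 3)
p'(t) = -5*t*(t - 8) - 5*t*(t - 3) - 5*(t - 8)*(t - 3) = -15*t^2 + 110*t - 120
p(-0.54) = 81.63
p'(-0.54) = -183.77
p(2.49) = -34.99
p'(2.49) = 60.90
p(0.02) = -2.38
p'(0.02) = -117.81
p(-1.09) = 202.62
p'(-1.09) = -257.72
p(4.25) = 99.61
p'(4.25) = 76.56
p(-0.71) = 114.72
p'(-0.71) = -205.66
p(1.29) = -74.01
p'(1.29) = -3.06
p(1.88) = -64.43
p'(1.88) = 33.78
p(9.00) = -270.00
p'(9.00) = -345.00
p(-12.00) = 18000.00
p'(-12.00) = -3600.00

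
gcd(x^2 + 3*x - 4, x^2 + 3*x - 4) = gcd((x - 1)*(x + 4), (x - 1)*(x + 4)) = x^2 + 3*x - 4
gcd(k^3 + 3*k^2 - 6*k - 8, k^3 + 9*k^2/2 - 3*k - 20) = k^2 + 2*k - 8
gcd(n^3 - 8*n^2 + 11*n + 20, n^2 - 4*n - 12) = 1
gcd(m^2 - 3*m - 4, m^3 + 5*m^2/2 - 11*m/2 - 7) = m + 1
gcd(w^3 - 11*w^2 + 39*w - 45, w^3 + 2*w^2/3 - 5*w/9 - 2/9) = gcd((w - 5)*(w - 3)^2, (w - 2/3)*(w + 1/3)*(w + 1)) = 1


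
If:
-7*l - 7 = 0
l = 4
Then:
No Solution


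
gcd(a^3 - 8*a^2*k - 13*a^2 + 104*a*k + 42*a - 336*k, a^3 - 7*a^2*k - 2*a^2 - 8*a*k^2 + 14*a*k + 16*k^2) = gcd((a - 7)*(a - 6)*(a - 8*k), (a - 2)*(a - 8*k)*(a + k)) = a - 8*k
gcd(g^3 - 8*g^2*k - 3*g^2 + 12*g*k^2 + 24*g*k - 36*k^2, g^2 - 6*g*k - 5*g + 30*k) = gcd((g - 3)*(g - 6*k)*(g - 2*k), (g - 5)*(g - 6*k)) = g - 6*k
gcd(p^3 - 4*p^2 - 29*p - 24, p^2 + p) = p + 1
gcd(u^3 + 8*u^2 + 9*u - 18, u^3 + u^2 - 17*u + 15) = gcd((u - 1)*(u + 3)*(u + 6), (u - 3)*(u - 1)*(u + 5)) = u - 1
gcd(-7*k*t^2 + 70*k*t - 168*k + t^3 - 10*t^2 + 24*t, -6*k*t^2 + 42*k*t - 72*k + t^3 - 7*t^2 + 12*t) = t - 4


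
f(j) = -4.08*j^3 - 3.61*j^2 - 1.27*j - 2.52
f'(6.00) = -485.23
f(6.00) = -1021.38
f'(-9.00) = -927.73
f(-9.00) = 2690.82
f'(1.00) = -20.73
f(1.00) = -11.48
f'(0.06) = -1.75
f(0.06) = -2.61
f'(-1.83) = -29.05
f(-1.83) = 12.72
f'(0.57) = -9.36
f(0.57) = -5.17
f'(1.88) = -58.10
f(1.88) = -44.78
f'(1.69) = -48.43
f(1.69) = -34.67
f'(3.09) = -140.45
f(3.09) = -161.29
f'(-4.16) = -183.06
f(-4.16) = 234.01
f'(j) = -12.24*j^2 - 7.22*j - 1.27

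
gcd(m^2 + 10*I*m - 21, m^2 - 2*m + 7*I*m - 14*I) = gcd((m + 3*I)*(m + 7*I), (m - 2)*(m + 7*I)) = m + 7*I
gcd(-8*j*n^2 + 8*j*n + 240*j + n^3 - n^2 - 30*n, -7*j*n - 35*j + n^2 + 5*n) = n + 5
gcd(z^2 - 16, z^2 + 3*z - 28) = z - 4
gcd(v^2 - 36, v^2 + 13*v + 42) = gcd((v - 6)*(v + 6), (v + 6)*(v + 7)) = v + 6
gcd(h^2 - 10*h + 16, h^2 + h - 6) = h - 2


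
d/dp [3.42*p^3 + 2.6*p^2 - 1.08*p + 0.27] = 10.26*p^2 + 5.2*p - 1.08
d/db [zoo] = 0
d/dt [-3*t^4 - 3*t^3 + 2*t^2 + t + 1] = -12*t^3 - 9*t^2 + 4*t + 1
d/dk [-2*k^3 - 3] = -6*k^2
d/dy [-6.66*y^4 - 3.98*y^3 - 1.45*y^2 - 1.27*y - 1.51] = -26.64*y^3 - 11.94*y^2 - 2.9*y - 1.27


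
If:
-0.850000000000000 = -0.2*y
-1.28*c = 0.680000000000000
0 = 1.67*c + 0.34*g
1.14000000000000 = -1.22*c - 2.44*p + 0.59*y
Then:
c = -0.53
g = 2.61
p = 0.83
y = 4.25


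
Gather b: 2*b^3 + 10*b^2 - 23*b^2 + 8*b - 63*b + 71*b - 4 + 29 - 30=2*b^3 - 13*b^2 + 16*b - 5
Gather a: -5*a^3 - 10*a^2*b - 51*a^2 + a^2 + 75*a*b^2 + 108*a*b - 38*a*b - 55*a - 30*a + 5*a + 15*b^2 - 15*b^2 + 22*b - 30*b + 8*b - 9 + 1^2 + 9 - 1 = -5*a^3 + a^2*(-10*b - 50) + a*(75*b^2 + 70*b - 80)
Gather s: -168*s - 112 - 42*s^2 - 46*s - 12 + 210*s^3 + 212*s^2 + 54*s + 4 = 210*s^3 + 170*s^2 - 160*s - 120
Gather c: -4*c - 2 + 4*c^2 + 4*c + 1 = 4*c^2 - 1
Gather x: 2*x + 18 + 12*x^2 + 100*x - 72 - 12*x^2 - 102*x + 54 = 0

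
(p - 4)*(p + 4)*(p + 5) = p^3 + 5*p^2 - 16*p - 80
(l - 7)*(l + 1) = l^2 - 6*l - 7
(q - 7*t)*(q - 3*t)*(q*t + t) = q^3*t - 10*q^2*t^2 + q^2*t + 21*q*t^3 - 10*q*t^2 + 21*t^3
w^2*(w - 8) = w^3 - 8*w^2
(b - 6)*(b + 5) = b^2 - b - 30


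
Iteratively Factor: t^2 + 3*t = (t + 3)*(t)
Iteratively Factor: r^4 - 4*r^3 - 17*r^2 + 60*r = (r)*(r^3 - 4*r^2 - 17*r + 60) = r*(r - 3)*(r^2 - r - 20) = r*(r - 5)*(r - 3)*(r + 4)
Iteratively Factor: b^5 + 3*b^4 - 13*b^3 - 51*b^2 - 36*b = (b)*(b^4 + 3*b^3 - 13*b^2 - 51*b - 36) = b*(b + 3)*(b^3 - 13*b - 12) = b*(b + 3)^2*(b^2 - 3*b - 4) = b*(b + 1)*(b + 3)^2*(b - 4)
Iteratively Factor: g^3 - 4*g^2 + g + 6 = (g - 2)*(g^2 - 2*g - 3) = (g - 2)*(g + 1)*(g - 3)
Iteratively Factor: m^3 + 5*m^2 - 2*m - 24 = (m + 4)*(m^2 + m - 6) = (m - 2)*(m + 4)*(m + 3)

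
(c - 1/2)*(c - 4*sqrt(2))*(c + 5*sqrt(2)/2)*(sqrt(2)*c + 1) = sqrt(2)*c^4 - 2*c^3 - sqrt(2)*c^3/2 - 43*sqrt(2)*c^2/2 + c^2 - 20*c + 43*sqrt(2)*c/4 + 10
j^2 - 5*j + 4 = (j - 4)*(j - 1)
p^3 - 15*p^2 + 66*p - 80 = (p - 8)*(p - 5)*(p - 2)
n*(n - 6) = n^2 - 6*n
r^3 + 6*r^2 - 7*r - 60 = (r - 3)*(r + 4)*(r + 5)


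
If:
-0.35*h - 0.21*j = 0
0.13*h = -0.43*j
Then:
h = 0.00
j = 0.00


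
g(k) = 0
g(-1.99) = 0.00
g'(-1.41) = 0.00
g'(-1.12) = 0.00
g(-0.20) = 0.00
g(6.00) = 0.00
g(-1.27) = 0.00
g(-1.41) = 0.00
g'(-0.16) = 0.00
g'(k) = 0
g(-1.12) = 0.00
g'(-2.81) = 0.00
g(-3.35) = 0.00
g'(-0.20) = 0.00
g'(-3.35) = 0.00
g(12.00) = 0.00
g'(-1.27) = 0.00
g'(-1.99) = 0.00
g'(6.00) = 0.00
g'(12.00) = 0.00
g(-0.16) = 0.00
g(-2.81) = 0.00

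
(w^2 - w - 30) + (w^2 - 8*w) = 2*w^2 - 9*w - 30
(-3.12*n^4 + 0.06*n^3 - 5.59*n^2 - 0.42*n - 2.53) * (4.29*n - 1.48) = -13.3848*n^5 + 4.875*n^4 - 24.0699*n^3 + 6.4714*n^2 - 10.2321*n + 3.7444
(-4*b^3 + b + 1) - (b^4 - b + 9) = -b^4 - 4*b^3 + 2*b - 8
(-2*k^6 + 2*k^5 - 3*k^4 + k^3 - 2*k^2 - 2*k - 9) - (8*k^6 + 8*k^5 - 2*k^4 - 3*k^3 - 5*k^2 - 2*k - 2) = -10*k^6 - 6*k^5 - k^4 + 4*k^3 + 3*k^2 - 7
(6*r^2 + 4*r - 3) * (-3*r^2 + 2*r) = -18*r^4 + 17*r^2 - 6*r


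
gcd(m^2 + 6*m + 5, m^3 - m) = m + 1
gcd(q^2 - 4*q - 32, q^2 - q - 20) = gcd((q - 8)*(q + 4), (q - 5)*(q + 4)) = q + 4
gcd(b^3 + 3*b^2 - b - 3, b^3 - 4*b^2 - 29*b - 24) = b^2 + 4*b + 3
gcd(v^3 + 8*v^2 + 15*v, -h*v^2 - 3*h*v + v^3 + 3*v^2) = v^2 + 3*v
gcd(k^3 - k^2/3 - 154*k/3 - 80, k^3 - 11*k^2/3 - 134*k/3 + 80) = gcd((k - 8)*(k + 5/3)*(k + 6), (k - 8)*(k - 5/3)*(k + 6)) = k^2 - 2*k - 48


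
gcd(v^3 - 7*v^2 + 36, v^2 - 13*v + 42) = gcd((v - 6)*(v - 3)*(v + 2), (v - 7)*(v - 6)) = v - 6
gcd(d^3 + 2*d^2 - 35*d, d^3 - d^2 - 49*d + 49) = d + 7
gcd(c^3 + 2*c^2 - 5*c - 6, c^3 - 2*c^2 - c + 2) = c^2 - c - 2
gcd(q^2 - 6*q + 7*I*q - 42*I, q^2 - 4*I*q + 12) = 1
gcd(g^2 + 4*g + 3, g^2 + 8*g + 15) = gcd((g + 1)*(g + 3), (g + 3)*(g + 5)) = g + 3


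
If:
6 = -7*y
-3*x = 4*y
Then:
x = 8/7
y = -6/7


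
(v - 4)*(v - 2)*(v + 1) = v^3 - 5*v^2 + 2*v + 8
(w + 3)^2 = w^2 + 6*w + 9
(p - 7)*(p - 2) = p^2 - 9*p + 14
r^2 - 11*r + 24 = (r - 8)*(r - 3)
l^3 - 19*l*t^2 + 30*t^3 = (l - 3*t)*(l - 2*t)*(l + 5*t)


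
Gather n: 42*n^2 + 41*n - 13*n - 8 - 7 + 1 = 42*n^2 + 28*n - 14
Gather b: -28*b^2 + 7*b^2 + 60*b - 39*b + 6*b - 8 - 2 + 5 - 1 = -21*b^2 + 27*b - 6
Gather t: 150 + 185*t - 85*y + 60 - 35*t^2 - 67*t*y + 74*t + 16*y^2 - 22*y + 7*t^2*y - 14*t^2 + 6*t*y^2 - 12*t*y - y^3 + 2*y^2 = t^2*(7*y - 49) + t*(6*y^2 - 79*y + 259) - y^3 + 18*y^2 - 107*y + 210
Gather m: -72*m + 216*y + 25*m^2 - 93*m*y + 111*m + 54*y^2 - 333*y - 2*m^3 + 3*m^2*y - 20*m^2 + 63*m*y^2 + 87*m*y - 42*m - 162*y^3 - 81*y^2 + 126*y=-2*m^3 + m^2*(3*y + 5) + m*(63*y^2 - 6*y - 3) - 162*y^3 - 27*y^2 + 9*y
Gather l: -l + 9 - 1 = 8 - l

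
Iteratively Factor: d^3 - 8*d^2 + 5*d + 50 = (d + 2)*(d^2 - 10*d + 25) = (d - 5)*(d + 2)*(d - 5)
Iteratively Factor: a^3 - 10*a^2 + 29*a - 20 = (a - 5)*(a^2 - 5*a + 4) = (a - 5)*(a - 1)*(a - 4)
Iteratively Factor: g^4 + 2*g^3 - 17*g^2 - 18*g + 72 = (g - 3)*(g^3 + 5*g^2 - 2*g - 24) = (g - 3)*(g + 4)*(g^2 + g - 6) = (g - 3)*(g + 3)*(g + 4)*(g - 2)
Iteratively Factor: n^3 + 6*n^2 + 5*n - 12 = (n + 4)*(n^2 + 2*n - 3) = (n + 3)*(n + 4)*(n - 1)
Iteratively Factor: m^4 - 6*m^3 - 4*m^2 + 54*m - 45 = (m - 5)*(m^3 - m^2 - 9*m + 9) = (m - 5)*(m - 1)*(m^2 - 9) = (m - 5)*(m - 1)*(m + 3)*(m - 3)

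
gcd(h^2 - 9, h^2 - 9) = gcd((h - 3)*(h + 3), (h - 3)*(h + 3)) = h^2 - 9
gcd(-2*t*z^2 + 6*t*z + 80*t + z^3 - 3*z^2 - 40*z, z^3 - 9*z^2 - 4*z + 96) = z - 8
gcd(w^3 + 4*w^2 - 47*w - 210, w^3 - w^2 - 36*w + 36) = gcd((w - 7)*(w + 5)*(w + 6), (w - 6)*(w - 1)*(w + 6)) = w + 6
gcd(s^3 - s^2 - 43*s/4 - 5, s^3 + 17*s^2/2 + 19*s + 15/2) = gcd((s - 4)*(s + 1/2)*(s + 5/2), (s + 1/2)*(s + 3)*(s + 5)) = s + 1/2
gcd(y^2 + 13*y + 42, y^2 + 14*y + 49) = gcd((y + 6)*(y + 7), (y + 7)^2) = y + 7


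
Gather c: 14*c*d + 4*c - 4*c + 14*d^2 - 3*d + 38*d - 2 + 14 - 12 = 14*c*d + 14*d^2 + 35*d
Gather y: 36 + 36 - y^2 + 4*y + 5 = -y^2 + 4*y + 77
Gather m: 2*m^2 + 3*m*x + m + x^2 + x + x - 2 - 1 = 2*m^2 + m*(3*x + 1) + x^2 + 2*x - 3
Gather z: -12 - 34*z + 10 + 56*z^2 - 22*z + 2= 56*z^2 - 56*z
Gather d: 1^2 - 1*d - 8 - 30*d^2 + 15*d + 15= -30*d^2 + 14*d + 8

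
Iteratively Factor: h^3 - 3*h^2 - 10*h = (h + 2)*(h^2 - 5*h) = (h - 5)*(h + 2)*(h)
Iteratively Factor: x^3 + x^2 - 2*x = (x)*(x^2 + x - 2) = x*(x + 2)*(x - 1)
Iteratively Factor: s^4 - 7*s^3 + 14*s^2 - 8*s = (s)*(s^3 - 7*s^2 + 14*s - 8) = s*(s - 4)*(s^2 - 3*s + 2) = s*(s - 4)*(s - 1)*(s - 2)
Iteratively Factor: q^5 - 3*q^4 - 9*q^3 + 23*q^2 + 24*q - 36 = (q - 3)*(q^4 - 9*q^2 - 4*q + 12) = (q - 3)*(q - 1)*(q^3 + q^2 - 8*q - 12) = (q - 3)*(q - 1)*(q + 2)*(q^2 - q - 6) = (q - 3)^2*(q - 1)*(q + 2)*(q + 2)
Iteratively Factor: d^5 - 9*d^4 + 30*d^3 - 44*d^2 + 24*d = (d - 2)*(d^4 - 7*d^3 + 16*d^2 - 12*d) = (d - 2)^2*(d^3 - 5*d^2 + 6*d) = (d - 2)^3*(d^2 - 3*d) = (d - 3)*(d - 2)^3*(d)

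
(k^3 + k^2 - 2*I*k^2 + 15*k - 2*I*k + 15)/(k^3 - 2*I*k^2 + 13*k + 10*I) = (k^2 + k*(1 + 3*I) + 3*I)/(k^2 + 3*I*k - 2)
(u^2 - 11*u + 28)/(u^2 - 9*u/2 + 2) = 2*(u - 7)/(2*u - 1)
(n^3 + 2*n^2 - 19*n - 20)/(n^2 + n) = n + 1 - 20/n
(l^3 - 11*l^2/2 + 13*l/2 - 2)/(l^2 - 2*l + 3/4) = 2*(l^2 - 5*l + 4)/(2*l - 3)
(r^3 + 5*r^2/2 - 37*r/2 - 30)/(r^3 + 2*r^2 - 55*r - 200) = (r^2 - 5*r/2 - 6)/(r^2 - 3*r - 40)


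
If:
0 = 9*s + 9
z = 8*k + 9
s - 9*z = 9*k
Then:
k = -82/81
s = -1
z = 73/81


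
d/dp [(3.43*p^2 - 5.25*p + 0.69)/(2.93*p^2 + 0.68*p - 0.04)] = (17.7149*p^2 - 4.3178*p - 0.2592)/(8.5849*p^4 + 3.9848*p^3 + 0.228*p^2 - 0.0544*p + 0.0016)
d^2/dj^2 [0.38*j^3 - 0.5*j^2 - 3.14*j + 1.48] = 2.28*j - 1.0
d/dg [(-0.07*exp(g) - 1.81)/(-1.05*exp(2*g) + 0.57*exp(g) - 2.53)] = (-0.0735*exp(2*g) - 3.801*exp(g) + 1.2088)*exp(g)/(1.1025*exp(4*g) - 1.197*exp(3*g) + 5.6379*exp(2*g) - 2.8842*exp(g) + 6.4009)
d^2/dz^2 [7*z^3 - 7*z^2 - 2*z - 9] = 42*z - 14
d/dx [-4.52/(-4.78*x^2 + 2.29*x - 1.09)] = (10.3508 - 43.2112*x)/(4.78*x^2 - 2.29*x + 1.09)^2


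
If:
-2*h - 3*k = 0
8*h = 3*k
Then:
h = 0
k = 0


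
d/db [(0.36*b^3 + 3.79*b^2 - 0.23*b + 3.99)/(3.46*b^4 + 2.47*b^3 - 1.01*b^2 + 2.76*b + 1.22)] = (-1.2456*b^6 - 26.2268*b^5 - 7.3375*b^4 - 52.0982*b^3 - 18.0202*b^2 + 17.3074*b - 11.293)/(11.9716*b^8 + 17.0924*b^7 - 0.888299999999999*b^6 + 14.1098*b^5 + 23.0969*b^4 + 0.451600000000001*b^3 + 5.1532*b^2 + 6.7344*b + 1.4884)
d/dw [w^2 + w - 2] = 2*w + 1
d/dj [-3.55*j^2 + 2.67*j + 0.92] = 2.67 - 7.1*j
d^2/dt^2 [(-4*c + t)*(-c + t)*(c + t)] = -8*c + 6*t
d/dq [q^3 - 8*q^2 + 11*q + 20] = 3*q^2 - 16*q + 11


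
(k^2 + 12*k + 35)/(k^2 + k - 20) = (k + 7)/(k - 4)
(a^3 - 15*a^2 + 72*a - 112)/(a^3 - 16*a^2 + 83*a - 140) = (a - 4)/(a - 5)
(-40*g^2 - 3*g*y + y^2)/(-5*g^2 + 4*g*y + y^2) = (-8*g + y)/(-g + y)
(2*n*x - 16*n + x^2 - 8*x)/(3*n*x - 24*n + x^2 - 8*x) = (2*n + x)/(3*n + x)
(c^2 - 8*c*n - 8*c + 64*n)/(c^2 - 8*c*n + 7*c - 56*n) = (c - 8)/(c + 7)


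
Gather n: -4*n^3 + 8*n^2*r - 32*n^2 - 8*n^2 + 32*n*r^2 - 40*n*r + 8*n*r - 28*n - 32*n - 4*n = -4*n^3 + n^2*(8*r - 40) + n*(32*r^2 - 32*r - 64)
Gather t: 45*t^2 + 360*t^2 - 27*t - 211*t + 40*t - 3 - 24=405*t^2 - 198*t - 27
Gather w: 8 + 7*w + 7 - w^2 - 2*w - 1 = -w^2 + 5*w + 14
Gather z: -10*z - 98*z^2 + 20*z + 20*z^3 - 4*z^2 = 20*z^3 - 102*z^2 + 10*z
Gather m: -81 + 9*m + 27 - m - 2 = 8*m - 56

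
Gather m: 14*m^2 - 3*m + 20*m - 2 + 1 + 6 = 14*m^2 + 17*m + 5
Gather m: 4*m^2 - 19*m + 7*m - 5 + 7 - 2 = 4*m^2 - 12*m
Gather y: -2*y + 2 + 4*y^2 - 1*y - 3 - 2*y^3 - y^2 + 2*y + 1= -2*y^3 + 3*y^2 - y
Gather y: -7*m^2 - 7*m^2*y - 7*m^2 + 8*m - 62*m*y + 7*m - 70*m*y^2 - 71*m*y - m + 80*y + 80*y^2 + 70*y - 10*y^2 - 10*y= -14*m^2 + 14*m + y^2*(70 - 70*m) + y*(-7*m^2 - 133*m + 140)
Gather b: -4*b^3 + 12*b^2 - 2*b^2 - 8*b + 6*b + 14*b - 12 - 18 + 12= -4*b^3 + 10*b^2 + 12*b - 18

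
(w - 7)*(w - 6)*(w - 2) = w^3 - 15*w^2 + 68*w - 84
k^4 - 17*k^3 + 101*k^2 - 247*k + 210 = (k - 7)*(k - 5)*(k - 3)*(k - 2)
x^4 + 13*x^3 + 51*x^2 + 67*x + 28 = (x + 1)^2*(x + 4)*(x + 7)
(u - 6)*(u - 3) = u^2 - 9*u + 18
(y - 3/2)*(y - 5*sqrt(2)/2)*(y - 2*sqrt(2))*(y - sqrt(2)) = y^4 - 11*sqrt(2)*y^3/2 - 3*y^3/2 + 33*sqrt(2)*y^2/4 + 19*y^2 - 57*y/2 - 10*sqrt(2)*y + 15*sqrt(2)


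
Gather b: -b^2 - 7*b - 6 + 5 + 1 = -b^2 - 7*b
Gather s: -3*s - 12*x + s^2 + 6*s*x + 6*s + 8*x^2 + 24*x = s^2 + s*(6*x + 3) + 8*x^2 + 12*x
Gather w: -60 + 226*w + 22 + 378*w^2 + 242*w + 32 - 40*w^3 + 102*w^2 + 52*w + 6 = -40*w^3 + 480*w^2 + 520*w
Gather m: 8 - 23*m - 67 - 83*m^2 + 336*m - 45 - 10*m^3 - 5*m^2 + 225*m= -10*m^3 - 88*m^2 + 538*m - 104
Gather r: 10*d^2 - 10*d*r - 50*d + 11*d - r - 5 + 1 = 10*d^2 - 39*d + r*(-10*d - 1) - 4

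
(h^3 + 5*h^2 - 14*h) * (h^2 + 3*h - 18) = h^5 + 8*h^4 - 17*h^3 - 132*h^2 + 252*h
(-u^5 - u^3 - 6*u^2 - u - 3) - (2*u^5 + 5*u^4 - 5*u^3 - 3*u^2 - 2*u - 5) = -3*u^5 - 5*u^4 + 4*u^3 - 3*u^2 + u + 2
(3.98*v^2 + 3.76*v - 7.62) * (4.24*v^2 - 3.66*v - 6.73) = 16.8752*v^4 + 1.3756*v^3 - 72.8558*v^2 + 2.5844*v + 51.2826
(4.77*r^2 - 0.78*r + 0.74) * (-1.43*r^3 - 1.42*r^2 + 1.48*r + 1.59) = -6.8211*r^5 - 5.658*r^4 + 7.109*r^3 + 5.3791*r^2 - 0.145*r + 1.1766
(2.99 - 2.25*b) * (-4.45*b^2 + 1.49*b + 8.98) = 10.0125*b^3 - 16.658*b^2 - 15.7499*b + 26.8502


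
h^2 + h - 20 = (h - 4)*(h + 5)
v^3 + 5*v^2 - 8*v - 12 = (v - 2)*(v + 1)*(v + 6)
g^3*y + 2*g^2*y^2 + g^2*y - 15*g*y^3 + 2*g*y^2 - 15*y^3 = (g - 3*y)*(g + 5*y)*(g*y + y)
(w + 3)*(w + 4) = w^2 + 7*w + 12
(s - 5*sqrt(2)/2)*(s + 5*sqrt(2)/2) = s^2 - 25/2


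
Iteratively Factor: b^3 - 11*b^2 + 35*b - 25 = (b - 1)*(b^2 - 10*b + 25) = (b - 5)*(b - 1)*(b - 5)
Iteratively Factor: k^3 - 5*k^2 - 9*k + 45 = (k - 5)*(k^2 - 9) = (k - 5)*(k - 3)*(k + 3)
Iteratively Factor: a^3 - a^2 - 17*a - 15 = (a + 1)*(a^2 - 2*a - 15) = (a + 1)*(a + 3)*(a - 5)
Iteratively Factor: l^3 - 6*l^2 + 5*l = (l - 1)*(l^2 - 5*l) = l*(l - 1)*(l - 5)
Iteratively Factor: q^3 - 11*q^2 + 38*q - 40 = (q - 5)*(q^2 - 6*q + 8) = (q - 5)*(q - 2)*(q - 4)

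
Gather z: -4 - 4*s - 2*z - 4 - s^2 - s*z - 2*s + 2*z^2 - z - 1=-s^2 - 6*s + 2*z^2 + z*(-s - 3) - 9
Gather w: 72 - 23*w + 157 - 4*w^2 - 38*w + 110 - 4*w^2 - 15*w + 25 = -8*w^2 - 76*w + 364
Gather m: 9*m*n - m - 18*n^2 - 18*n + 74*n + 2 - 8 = m*(9*n - 1) - 18*n^2 + 56*n - 6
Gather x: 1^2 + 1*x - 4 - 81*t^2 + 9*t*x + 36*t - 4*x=-81*t^2 + 36*t + x*(9*t - 3) - 3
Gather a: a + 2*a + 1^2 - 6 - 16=3*a - 21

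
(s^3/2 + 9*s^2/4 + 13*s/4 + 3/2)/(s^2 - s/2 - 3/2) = (2*s^2 + 7*s + 6)/(2*(2*s - 3))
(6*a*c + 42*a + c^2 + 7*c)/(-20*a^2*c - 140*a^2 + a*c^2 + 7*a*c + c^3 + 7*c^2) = (-6*a - c)/(20*a^2 - a*c - c^2)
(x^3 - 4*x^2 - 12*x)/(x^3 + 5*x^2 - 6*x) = (x^2 - 4*x - 12)/(x^2 + 5*x - 6)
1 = 1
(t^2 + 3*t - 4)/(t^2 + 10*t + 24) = (t - 1)/(t + 6)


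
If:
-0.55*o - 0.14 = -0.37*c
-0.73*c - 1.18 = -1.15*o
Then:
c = 33.75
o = 22.45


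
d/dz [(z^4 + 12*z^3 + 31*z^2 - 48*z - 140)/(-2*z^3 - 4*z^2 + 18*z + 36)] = (-z^4 + 38*z^2 + 40*z + 99)/(2*(z^4 - 18*z^2 + 81))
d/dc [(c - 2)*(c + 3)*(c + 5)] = 3*c^2 + 12*c - 1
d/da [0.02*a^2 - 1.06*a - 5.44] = 0.04*a - 1.06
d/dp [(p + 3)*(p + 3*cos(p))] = p - (p + 3)*(3*sin(p) - 1) + 3*cos(p)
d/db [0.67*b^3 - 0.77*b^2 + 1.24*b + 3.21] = 2.01*b^2 - 1.54*b + 1.24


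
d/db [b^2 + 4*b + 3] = 2*b + 4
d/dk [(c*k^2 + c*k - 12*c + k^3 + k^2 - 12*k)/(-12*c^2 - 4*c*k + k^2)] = (2*(2*c - k)*(c*k^2 + c*k - 12*c + k^3 + k^2 - 12*k) + (12*c^2 + 4*c*k - k^2)*(-2*c*k - c - 3*k^2 - 2*k + 12))/(12*c^2 + 4*c*k - k^2)^2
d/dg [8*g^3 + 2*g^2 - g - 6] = 24*g^2 + 4*g - 1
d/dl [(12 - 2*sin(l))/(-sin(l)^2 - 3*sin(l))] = 2*(-cos(l) + 12/tan(l) + 18*cos(l)/sin(l)^2)/(sin(l) + 3)^2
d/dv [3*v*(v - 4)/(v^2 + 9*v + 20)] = 3*(13*v^2 + 40*v - 80)/(v^4 + 18*v^3 + 121*v^2 + 360*v + 400)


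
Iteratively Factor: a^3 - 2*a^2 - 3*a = (a)*(a^2 - 2*a - 3) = a*(a + 1)*(a - 3)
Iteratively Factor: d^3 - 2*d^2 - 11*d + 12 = (d - 1)*(d^2 - d - 12) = (d - 1)*(d + 3)*(d - 4)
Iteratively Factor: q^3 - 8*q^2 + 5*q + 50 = (q + 2)*(q^2 - 10*q + 25) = (q - 5)*(q + 2)*(q - 5)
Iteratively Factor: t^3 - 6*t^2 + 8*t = (t)*(t^2 - 6*t + 8) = t*(t - 2)*(t - 4)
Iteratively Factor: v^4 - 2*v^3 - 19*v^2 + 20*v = (v + 4)*(v^3 - 6*v^2 + 5*v) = (v - 5)*(v + 4)*(v^2 - v) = v*(v - 5)*(v + 4)*(v - 1)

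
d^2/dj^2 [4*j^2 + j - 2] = 8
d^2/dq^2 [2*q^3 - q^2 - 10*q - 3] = 12*q - 2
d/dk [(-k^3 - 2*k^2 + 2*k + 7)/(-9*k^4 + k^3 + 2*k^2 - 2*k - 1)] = 3*(-3*k^6 - 12*k^5 + 18*k^4 + 84*k^3 - 6*k^2 - 8*k + 4)/(81*k^8 - 18*k^7 - 35*k^6 + 40*k^5 + 18*k^4 - 10*k^3 + 4*k + 1)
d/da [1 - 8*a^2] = -16*a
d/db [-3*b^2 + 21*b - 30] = 21 - 6*b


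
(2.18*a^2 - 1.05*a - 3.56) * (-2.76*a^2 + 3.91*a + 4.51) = -6.0168*a^4 + 11.4218*a^3 + 15.5519*a^2 - 18.6551*a - 16.0556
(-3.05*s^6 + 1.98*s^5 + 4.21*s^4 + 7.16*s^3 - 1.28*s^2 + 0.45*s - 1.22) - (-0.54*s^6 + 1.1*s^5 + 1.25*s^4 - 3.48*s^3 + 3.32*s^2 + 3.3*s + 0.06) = -2.51*s^6 + 0.88*s^5 + 2.96*s^4 + 10.64*s^3 - 4.6*s^2 - 2.85*s - 1.28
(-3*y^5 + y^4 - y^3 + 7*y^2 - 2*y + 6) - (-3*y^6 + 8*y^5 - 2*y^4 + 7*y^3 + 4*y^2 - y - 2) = 3*y^6 - 11*y^5 + 3*y^4 - 8*y^3 + 3*y^2 - y + 8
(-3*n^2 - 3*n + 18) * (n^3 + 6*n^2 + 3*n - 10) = -3*n^5 - 21*n^4 - 9*n^3 + 129*n^2 + 84*n - 180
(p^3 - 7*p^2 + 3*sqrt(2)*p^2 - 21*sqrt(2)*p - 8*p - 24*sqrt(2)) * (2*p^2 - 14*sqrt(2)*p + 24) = 2*p^5 - 14*p^4 - 8*sqrt(2)*p^4 - 76*p^3 + 56*sqrt(2)*p^3 + 136*sqrt(2)*p^2 + 420*p^2 - 504*sqrt(2)*p + 480*p - 576*sqrt(2)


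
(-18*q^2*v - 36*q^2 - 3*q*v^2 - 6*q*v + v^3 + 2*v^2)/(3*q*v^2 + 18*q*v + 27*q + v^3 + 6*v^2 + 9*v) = (-6*q*v - 12*q + v^2 + 2*v)/(v^2 + 6*v + 9)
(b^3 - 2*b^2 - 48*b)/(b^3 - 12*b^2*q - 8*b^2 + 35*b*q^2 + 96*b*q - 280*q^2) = b*(b + 6)/(b^2 - 12*b*q + 35*q^2)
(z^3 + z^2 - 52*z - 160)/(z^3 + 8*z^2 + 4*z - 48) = (z^2 - 3*z - 40)/(z^2 + 4*z - 12)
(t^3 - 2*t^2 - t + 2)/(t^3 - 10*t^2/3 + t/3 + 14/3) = 3*(t - 1)/(3*t - 7)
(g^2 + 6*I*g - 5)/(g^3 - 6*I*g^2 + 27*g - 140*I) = (g + I)/(g^2 - 11*I*g - 28)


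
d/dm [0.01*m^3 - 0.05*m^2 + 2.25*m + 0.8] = 0.03*m^2 - 0.1*m + 2.25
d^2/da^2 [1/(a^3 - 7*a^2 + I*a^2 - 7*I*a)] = 2*(a*(-3*a + 7 - I)*(a^2 - 7*a + I*a - 7*I) + (3*a^2 - 14*a + 2*I*a - 7*I)^2)/(a^3*(a^2 - 7*a + I*a - 7*I)^3)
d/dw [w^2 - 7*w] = 2*w - 7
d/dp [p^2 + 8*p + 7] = 2*p + 8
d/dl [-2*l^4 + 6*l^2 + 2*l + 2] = -8*l^3 + 12*l + 2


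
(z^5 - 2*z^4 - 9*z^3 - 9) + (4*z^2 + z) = z^5 - 2*z^4 - 9*z^3 + 4*z^2 + z - 9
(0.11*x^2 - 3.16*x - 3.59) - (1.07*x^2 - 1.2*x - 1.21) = -0.96*x^2 - 1.96*x - 2.38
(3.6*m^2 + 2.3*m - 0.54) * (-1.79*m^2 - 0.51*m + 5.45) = -6.444*m^4 - 5.953*m^3 + 19.4136*m^2 + 12.8104*m - 2.943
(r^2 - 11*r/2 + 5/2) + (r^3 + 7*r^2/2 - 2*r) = r^3 + 9*r^2/2 - 15*r/2 + 5/2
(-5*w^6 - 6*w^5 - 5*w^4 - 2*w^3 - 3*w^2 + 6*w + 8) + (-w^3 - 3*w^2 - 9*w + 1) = -5*w^6 - 6*w^5 - 5*w^4 - 3*w^3 - 6*w^2 - 3*w + 9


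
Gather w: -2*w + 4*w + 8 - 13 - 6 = 2*w - 11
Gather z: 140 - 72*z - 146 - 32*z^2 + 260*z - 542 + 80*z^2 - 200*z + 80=48*z^2 - 12*z - 468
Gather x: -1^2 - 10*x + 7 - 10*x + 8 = 14 - 20*x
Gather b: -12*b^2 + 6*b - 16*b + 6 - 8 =-12*b^2 - 10*b - 2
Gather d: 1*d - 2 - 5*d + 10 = 8 - 4*d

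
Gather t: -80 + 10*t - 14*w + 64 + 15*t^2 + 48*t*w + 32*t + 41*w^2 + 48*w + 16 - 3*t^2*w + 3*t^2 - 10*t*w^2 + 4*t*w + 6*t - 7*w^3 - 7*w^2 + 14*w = t^2*(18 - 3*w) + t*(-10*w^2 + 52*w + 48) - 7*w^3 + 34*w^2 + 48*w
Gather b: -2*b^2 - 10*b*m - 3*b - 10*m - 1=-2*b^2 + b*(-10*m - 3) - 10*m - 1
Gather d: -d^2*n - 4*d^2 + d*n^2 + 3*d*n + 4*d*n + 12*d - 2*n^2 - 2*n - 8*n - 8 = d^2*(-n - 4) + d*(n^2 + 7*n + 12) - 2*n^2 - 10*n - 8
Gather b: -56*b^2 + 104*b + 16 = -56*b^2 + 104*b + 16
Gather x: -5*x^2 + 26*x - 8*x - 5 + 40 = -5*x^2 + 18*x + 35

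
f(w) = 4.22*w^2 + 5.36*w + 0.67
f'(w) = 8.44*w + 5.36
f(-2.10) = 8.02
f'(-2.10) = -12.36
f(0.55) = 4.89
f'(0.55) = 10.00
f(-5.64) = 104.68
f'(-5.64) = -42.24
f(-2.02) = 7.06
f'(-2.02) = -11.69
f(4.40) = 105.95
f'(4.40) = 42.50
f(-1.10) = -0.12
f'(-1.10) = -3.92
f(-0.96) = -0.59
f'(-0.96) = -2.74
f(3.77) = 80.86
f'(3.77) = 37.18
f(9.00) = 390.73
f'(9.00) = 81.32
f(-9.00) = 294.25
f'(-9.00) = -70.60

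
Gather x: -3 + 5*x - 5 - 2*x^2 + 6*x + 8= -2*x^2 + 11*x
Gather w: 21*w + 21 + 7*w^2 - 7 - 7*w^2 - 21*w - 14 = 0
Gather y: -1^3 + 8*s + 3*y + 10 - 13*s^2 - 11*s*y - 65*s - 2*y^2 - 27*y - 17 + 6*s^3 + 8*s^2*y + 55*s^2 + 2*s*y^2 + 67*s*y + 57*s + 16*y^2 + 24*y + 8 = 6*s^3 + 42*s^2 + y^2*(2*s + 14) + y*(8*s^2 + 56*s)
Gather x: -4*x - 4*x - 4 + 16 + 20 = 32 - 8*x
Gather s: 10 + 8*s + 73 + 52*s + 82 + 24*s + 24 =84*s + 189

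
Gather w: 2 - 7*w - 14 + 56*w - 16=49*w - 28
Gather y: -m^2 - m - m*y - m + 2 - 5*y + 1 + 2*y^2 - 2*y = -m^2 - 2*m + 2*y^2 + y*(-m - 7) + 3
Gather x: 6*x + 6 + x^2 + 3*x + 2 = x^2 + 9*x + 8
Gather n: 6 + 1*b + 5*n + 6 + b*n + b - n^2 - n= 2*b - n^2 + n*(b + 4) + 12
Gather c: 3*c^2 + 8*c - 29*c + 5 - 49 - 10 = 3*c^2 - 21*c - 54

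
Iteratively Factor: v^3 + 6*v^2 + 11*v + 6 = (v + 1)*(v^2 + 5*v + 6) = (v + 1)*(v + 2)*(v + 3)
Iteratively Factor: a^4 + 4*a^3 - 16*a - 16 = (a + 2)*(a^3 + 2*a^2 - 4*a - 8) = (a + 2)^2*(a^2 - 4) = (a - 2)*(a + 2)^2*(a + 2)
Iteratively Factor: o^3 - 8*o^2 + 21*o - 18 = (o - 3)*(o^2 - 5*o + 6) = (o - 3)*(o - 2)*(o - 3)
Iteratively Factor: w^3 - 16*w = (w + 4)*(w^2 - 4*w) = w*(w + 4)*(w - 4)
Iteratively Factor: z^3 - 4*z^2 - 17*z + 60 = (z - 3)*(z^2 - z - 20) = (z - 5)*(z - 3)*(z + 4)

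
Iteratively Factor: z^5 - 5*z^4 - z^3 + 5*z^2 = (z - 5)*(z^4 - z^2) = (z - 5)*(z + 1)*(z^3 - z^2) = z*(z - 5)*(z + 1)*(z^2 - z) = z*(z - 5)*(z - 1)*(z + 1)*(z)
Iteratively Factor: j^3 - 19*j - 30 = (j - 5)*(j^2 + 5*j + 6) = (j - 5)*(j + 2)*(j + 3)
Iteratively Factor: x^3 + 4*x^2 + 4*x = (x + 2)*(x^2 + 2*x) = x*(x + 2)*(x + 2)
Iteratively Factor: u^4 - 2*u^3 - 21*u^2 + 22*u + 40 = (u - 5)*(u^3 + 3*u^2 - 6*u - 8) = (u - 5)*(u + 1)*(u^2 + 2*u - 8) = (u - 5)*(u + 1)*(u + 4)*(u - 2)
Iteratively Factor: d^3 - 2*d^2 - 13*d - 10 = (d + 1)*(d^2 - 3*d - 10) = (d - 5)*(d + 1)*(d + 2)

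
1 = 1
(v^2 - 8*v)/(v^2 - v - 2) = v*(8 - v)/(-v^2 + v + 2)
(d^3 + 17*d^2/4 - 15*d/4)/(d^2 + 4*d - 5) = d*(4*d - 3)/(4*(d - 1))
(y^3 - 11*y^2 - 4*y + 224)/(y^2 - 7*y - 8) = (y^2 - 3*y - 28)/(y + 1)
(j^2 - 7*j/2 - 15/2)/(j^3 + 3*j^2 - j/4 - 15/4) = 2*(j - 5)/(2*j^2 + 3*j - 5)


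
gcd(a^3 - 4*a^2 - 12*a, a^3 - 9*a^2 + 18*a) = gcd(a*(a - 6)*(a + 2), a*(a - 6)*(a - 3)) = a^2 - 6*a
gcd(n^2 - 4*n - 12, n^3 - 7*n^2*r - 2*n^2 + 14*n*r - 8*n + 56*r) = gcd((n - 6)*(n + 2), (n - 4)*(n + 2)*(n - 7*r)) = n + 2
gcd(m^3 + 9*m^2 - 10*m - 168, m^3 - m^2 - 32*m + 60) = m + 6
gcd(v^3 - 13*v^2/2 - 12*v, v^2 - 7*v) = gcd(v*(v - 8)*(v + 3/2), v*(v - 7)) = v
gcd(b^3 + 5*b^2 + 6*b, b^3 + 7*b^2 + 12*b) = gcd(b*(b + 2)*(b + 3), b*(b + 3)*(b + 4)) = b^2 + 3*b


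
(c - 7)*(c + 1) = c^2 - 6*c - 7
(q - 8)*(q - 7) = q^2 - 15*q + 56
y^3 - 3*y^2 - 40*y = y*(y - 8)*(y + 5)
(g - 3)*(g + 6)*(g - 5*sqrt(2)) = g^3 - 5*sqrt(2)*g^2 + 3*g^2 - 15*sqrt(2)*g - 18*g + 90*sqrt(2)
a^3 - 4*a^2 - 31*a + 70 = (a - 7)*(a - 2)*(a + 5)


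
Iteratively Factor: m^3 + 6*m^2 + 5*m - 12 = (m - 1)*(m^2 + 7*m + 12) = (m - 1)*(m + 3)*(m + 4)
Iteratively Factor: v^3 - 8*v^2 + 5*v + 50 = (v - 5)*(v^2 - 3*v - 10) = (v - 5)*(v + 2)*(v - 5)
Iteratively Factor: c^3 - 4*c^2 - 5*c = (c + 1)*(c^2 - 5*c) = c*(c + 1)*(c - 5)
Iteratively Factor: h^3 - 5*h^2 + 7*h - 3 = (h - 1)*(h^2 - 4*h + 3) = (h - 1)^2*(h - 3)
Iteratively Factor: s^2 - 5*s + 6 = (s - 3)*(s - 2)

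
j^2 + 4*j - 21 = (j - 3)*(j + 7)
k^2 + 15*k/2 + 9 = (k + 3/2)*(k + 6)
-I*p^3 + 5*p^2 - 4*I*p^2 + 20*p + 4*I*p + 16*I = (p + 4)*(p + 4*I)*(-I*p + 1)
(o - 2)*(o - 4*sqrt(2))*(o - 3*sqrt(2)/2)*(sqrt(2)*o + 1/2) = sqrt(2)*o^4 - 21*o^3/2 - 2*sqrt(2)*o^3 + 37*sqrt(2)*o^2/4 + 21*o^2 - 37*sqrt(2)*o/2 + 6*o - 12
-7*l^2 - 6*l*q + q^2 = (-7*l + q)*(l + q)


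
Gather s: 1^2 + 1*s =s + 1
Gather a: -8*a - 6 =-8*a - 6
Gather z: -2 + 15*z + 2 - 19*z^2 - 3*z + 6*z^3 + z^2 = 6*z^3 - 18*z^2 + 12*z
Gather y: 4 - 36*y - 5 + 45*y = 9*y - 1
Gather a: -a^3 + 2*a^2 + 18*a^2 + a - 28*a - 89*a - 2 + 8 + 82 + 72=-a^3 + 20*a^2 - 116*a + 160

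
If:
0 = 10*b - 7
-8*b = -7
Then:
No Solution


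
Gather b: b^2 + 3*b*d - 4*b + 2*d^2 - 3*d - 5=b^2 + b*(3*d - 4) + 2*d^2 - 3*d - 5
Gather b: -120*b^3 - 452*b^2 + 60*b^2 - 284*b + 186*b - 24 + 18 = -120*b^3 - 392*b^2 - 98*b - 6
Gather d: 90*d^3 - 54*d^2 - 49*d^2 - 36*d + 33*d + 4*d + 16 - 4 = 90*d^3 - 103*d^2 + d + 12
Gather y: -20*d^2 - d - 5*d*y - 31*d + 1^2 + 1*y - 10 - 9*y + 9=-20*d^2 - 32*d + y*(-5*d - 8)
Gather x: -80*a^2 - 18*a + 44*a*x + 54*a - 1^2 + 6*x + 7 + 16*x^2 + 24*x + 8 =-80*a^2 + 36*a + 16*x^2 + x*(44*a + 30) + 14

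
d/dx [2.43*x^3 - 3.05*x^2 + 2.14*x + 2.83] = 7.29*x^2 - 6.1*x + 2.14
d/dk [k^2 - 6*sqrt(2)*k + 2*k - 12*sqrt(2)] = 2*k - 6*sqrt(2) + 2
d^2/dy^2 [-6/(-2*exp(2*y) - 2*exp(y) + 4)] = 3*(2*(2*exp(y) + 1)^2*exp(y) - (4*exp(y) + 1)*(exp(2*y) + exp(y) - 2))*exp(y)/(exp(2*y) + exp(y) - 2)^3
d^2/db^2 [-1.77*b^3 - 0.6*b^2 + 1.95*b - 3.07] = -10.62*b - 1.2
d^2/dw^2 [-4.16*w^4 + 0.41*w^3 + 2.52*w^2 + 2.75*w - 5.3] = -49.92*w^2 + 2.46*w + 5.04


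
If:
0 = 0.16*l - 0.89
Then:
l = 5.56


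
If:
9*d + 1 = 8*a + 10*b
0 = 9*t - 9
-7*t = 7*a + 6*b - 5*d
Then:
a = -2*d/11 - 38/11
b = 23*d/22 + 63/22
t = 1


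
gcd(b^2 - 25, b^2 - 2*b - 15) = b - 5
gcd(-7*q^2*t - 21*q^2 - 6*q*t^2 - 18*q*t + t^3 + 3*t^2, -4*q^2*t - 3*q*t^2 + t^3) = q + t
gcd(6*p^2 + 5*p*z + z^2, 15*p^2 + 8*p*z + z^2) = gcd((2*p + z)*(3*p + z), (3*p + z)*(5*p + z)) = 3*p + z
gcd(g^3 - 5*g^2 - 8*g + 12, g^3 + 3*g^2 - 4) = g^2 + g - 2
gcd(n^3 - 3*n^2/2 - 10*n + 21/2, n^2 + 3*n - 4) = n - 1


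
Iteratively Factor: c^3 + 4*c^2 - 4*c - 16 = (c + 2)*(c^2 + 2*c - 8) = (c + 2)*(c + 4)*(c - 2)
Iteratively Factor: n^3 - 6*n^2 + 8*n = (n - 2)*(n^2 - 4*n) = (n - 4)*(n - 2)*(n)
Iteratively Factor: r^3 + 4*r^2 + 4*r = (r)*(r^2 + 4*r + 4) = r*(r + 2)*(r + 2)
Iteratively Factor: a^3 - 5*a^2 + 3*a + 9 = (a - 3)*(a^2 - 2*a - 3) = (a - 3)^2*(a + 1)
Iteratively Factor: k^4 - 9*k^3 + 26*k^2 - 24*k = (k - 2)*(k^3 - 7*k^2 + 12*k) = k*(k - 2)*(k^2 - 7*k + 12) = k*(k - 3)*(k - 2)*(k - 4)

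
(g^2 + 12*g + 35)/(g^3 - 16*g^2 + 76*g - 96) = (g^2 + 12*g + 35)/(g^3 - 16*g^2 + 76*g - 96)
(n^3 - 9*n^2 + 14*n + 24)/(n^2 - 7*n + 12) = (n^2 - 5*n - 6)/(n - 3)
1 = 1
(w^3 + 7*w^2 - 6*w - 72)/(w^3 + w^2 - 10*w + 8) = (w^2 + 3*w - 18)/(w^2 - 3*w + 2)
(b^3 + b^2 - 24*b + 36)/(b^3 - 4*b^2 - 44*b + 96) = (b - 3)/(b - 8)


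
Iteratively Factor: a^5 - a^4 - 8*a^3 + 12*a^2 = (a - 2)*(a^4 + a^3 - 6*a^2) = a*(a - 2)*(a^3 + a^2 - 6*a) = a*(a - 2)*(a + 3)*(a^2 - 2*a) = a*(a - 2)^2*(a + 3)*(a)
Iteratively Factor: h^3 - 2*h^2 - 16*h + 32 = (h + 4)*(h^2 - 6*h + 8) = (h - 4)*(h + 4)*(h - 2)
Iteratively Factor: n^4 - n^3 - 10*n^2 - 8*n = (n + 1)*(n^3 - 2*n^2 - 8*n) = n*(n + 1)*(n^2 - 2*n - 8) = n*(n - 4)*(n + 1)*(n + 2)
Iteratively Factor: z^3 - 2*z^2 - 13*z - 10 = (z + 1)*(z^2 - 3*z - 10) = (z + 1)*(z + 2)*(z - 5)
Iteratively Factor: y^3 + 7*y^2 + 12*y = (y + 4)*(y^2 + 3*y) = (y + 3)*(y + 4)*(y)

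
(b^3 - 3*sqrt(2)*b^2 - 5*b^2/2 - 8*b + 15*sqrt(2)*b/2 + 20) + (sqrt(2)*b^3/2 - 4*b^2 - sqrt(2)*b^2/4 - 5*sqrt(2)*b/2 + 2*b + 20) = sqrt(2)*b^3/2 + b^3 - 13*b^2/2 - 13*sqrt(2)*b^2/4 - 6*b + 5*sqrt(2)*b + 40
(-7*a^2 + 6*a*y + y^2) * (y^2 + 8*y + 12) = -7*a^2*y^2 - 56*a^2*y - 84*a^2 + 6*a*y^3 + 48*a*y^2 + 72*a*y + y^4 + 8*y^3 + 12*y^2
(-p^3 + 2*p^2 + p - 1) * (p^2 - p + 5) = -p^5 + 3*p^4 - 6*p^3 + 8*p^2 + 6*p - 5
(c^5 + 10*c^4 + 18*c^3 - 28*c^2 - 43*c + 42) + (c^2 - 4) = c^5 + 10*c^4 + 18*c^3 - 27*c^2 - 43*c + 38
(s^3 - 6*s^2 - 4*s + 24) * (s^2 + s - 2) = s^5 - 5*s^4 - 12*s^3 + 32*s^2 + 32*s - 48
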